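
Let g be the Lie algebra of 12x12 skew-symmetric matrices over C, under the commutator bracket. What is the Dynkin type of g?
D6

This is so(12) with 12 even, which has dimension 12(12-1)/2 = 66 and rank 12/2 = 6. In the classification of classical Lie algebras, the orthogonal algebra so(2n) in an even number of variables has type D_n; here n = 6, so the Dynkin diagram is a chain of 4 nodes with a fork of two nodes at one end (D_6). Hence the type is D_6.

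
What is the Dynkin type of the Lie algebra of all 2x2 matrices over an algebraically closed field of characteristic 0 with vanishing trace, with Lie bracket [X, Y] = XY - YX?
A1

This is sl(2), which has dimension 2^2 - 1 = 3 and rank 2 - 1 = 1 (a Cartan subalgebra is the diagonal traceless matrices). In the classification of classical Lie algebras, the special linear algebra sl(n+1) has type A_n; here n = 1, so the Dynkin diagram is a chain of 1 nodes with single edges (A_1). Hence the type is A_1.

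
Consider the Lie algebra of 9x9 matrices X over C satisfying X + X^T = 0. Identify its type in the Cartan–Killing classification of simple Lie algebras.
type B_4

This is so(9) with 9 odd, which has dimension 9(9-1)/2 = 36 and rank (9-1)/2 = 4. In the classification of classical Lie algebras, the orthogonal algebra so(2n+1) in an odd number of variables has type B_n; here n = 4, so the Dynkin diagram is a chain of 4 nodes with a double edge at one end; the terminal node there is the unique short simple root (B_4). Hence the type is B_4.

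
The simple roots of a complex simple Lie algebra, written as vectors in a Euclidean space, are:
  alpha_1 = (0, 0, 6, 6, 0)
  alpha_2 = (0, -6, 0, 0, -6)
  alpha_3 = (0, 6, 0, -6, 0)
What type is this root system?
A_3

Compute the Cartan integers a_ij = 2(alpha_i, alpha_j)/(alpha_j, alpha_j); the resulting 3x3 Cartan matrix is
[[2, 0, -1], [0, 2, -1], [-1, -1, 2]].
All simple roots have the same length, so the diagram is simply laced. The associated Dynkin diagram is a chain of 3 nodes with single edges (A_3), so the type is A_3 (the algebra sl(4)).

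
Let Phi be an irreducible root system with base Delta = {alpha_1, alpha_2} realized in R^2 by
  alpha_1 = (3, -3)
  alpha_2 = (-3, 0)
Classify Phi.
type B_2

Compute the Cartan integers a_ij = 2(alpha_i, alpha_j)/(alpha_j, alpha_j); the resulting 2x2 Cartan matrix is
[[2, -2], [-1, 2]].
The roots have two lengths (squared-length ratio 2:1); the short ones are alpha_{2}. The associated Dynkin diagram is a chain of 2 nodes with a double edge at one end; the terminal node there is the unique short simple root (B_2), so the type is B_2 (the algebra so(5)).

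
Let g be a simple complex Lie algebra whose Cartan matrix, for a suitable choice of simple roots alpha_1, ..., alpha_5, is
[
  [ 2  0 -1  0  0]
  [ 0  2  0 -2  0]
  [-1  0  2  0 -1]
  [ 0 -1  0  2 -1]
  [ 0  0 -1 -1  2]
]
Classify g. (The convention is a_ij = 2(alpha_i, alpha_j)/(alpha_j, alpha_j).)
C_5

The matrix has rank 5 with 2's on the diagonal. Reading the off-diagonal entries as Dynkin edges (a single edge where a_ij = a_ji = -1; a double or triple edge where a_ij * a_ji = 2 or 3), the diagram is a chain of 5 nodes with a double edge at one end; the terminal node there is the unique long simple root (C_5). One simple-root ordering that puts it in standard form is (alpha_1, alpha_3, alpha_5, alpha_4, alpha_2). So the algebra is type C_5, i.e. sp(10).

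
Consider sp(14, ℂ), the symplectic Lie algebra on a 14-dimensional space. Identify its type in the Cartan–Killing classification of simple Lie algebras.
C_7 (sp(14))

This is sp(14), which has dimension 14(14+1)/2 = 105 and rank 14/2 = 7. In the classification of classical Lie algebras, the symplectic algebra sp(2n) has type C_n; here n = 7, so the Dynkin diagram is a chain of 7 nodes with a double edge at one end; the terminal node there is the unique long simple root (C_7). Hence the type is C_7.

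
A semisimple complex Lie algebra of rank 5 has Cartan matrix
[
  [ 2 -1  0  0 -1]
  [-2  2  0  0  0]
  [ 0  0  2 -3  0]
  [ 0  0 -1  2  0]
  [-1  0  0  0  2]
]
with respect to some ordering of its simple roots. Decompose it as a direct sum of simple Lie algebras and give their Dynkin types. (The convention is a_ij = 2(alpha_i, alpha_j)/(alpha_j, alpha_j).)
The diagram associated to this matrix has two connected components: the simple roots {alpha_1, alpha_2, alpha_5} form a chain of 3 nodes with a double edge at one end; the terminal node there is the unique long simple root (C_3), and {alpha_3, alpha_4} form two nodes joined by a triple edge (G_2). A semisimple Lie algebra decomposes uniquely as the direct sum of simple ideals, one per connected component of its Dynkin diagram, so g ≅ C_3 ⊕ G_2 (dimension 21 + 14 = 35).

C_3 ⊕ G_2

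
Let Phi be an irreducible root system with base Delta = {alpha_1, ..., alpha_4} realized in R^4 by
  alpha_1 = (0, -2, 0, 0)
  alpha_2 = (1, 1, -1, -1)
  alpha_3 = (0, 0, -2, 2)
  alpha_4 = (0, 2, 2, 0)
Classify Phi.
F4

Compute the Cartan integers a_ij = 2(alpha_i, alpha_j)/(alpha_j, alpha_j); the resulting 4x4 Cartan matrix is
[[2, -1, 0, -1], [-1, 2, 0, 0], [0, 0, 2, -1], [-2, 0, -1, 2]].
The roots have two lengths (squared-length ratio 2:1); the short ones are alpha_{1,2}. The associated Dynkin diagram is a chain of 4 nodes with a double edge between the middle two (F_4), so the type is F_4.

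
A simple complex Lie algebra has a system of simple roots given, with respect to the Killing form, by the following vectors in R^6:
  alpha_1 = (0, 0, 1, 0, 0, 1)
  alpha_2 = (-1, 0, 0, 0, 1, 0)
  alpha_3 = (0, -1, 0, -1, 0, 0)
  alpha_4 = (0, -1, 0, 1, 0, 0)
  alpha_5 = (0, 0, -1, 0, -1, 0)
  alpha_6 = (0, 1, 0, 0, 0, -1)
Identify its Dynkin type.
D_6 (so(12))

Compute the Cartan integers a_ij = 2(alpha_i, alpha_j)/(alpha_j, alpha_j); the resulting 6x6 Cartan matrix is
[[2, 0, 0, 0, -1, -1], [0, 2, 0, 0, -1, 0], [0, 0, 2, 0, 0, -1], [0, 0, 0, 2, 0, -1], [-1, -1, 0, 0, 2, 0], [-1, 0, -1, -1, 0, 2]].
All simple roots have the same length, so the diagram is simply laced. The associated Dynkin diagram is a chain of 4 nodes with a fork of two nodes at one end (D_6), so the type is D_6 (the algebra so(12)).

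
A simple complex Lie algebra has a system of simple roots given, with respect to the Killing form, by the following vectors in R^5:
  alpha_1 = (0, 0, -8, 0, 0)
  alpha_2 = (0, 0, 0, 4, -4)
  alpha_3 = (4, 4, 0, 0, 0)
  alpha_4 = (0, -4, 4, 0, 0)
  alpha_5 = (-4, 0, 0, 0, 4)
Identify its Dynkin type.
Compute the Cartan integers a_ij = 2(alpha_i, alpha_j)/(alpha_j, alpha_j); the resulting 5x5 Cartan matrix is
[[2, 0, 0, -2, 0], [0, 2, 0, 0, -1], [0, 0, 2, -1, -1], [-1, 0, -1, 2, 0], [0, -1, -1, 0, 2]].
The roots have two lengths (squared-length ratio 2:1); the short ones are alpha_{2,3,4,5}. The associated Dynkin diagram is a chain of 5 nodes with a double edge at one end; the terminal node there is the unique long simple root (C_5), so the type is C_5 (the algebra sp(10)).

C_5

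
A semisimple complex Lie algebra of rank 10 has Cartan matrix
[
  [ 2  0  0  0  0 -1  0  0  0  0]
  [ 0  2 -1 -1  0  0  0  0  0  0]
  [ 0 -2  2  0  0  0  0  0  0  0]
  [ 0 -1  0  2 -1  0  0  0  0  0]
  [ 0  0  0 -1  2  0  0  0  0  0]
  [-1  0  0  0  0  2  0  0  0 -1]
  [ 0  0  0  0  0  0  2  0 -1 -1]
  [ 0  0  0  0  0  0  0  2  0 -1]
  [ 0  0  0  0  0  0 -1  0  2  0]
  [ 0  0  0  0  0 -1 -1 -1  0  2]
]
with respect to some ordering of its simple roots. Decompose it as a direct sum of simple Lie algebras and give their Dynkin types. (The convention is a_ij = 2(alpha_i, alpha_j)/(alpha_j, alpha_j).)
C4 ⊕ E6

The diagram associated to this matrix has two connected components: the simple roots {alpha_2, alpha_3, alpha_4, alpha_5} form a chain of 4 nodes with a double edge at one end; the terminal node there is the unique long simple root (C_4), and {alpha_1, alpha_6, alpha_7, alpha_8, alpha_9, alpha_10} form a chain of 5 nodes with one extra node attached to the third node from one end (E_6). A semisimple Lie algebra decomposes uniquely as the direct sum of simple ideals, one per connected component of its Dynkin diagram, so g ≅ C_4 ⊕ E_6 (dimension 36 + 78 = 114).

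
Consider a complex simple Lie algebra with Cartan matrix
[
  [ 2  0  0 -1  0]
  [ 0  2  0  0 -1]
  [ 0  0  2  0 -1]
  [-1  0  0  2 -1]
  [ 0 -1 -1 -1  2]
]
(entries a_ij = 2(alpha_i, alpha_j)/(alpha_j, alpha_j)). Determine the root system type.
D5

The matrix has rank 5 with 2's on the diagonal. Reading the off-diagonal entries as Dynkin edges (a single edge where a_ij = a_ji = -1; a double or triple edge where a_ij * a_ji = 2 or 3), the diagram is a chain of 3 nodes with a fork of two nodes at one end (D_5). One simple-root ordering that puts it in standard form is (alpha_1, alpha_4, alpha_5, alpha_2, alpha_3). So the algebra is type D_5, i.e. so(10).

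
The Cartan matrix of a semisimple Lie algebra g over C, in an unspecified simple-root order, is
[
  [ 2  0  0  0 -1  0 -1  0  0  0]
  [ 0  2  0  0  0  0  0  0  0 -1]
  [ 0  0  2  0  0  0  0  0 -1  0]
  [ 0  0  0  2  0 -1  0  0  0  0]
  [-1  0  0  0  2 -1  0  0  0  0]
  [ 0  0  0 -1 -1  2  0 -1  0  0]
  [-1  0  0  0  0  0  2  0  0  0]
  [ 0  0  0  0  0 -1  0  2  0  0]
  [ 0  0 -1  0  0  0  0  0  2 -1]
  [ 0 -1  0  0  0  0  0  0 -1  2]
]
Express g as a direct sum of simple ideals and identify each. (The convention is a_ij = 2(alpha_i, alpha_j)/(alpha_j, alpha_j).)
The diagram associated to this matrix has two connected components: the simple roots {alpha_2, alpha_3, alpha_9, alpha_10} form a chain of 4 nodes with single edges (A_4), and {alpha_1, alpha_4, alpha_5, alpha_6, alpha_7, alpha_8} form a chain of 4 nodes with a fork of two nodes at one end (D_6). A semisimple Lie algebra decomposes uniquely as the direct sum of simple ideals, one per connected component of its Dynkin diagram, so g ≅ A_4 ⊕ D_6 (dimension 24 + 66 = 90).

type A_4 ⊕ type D_6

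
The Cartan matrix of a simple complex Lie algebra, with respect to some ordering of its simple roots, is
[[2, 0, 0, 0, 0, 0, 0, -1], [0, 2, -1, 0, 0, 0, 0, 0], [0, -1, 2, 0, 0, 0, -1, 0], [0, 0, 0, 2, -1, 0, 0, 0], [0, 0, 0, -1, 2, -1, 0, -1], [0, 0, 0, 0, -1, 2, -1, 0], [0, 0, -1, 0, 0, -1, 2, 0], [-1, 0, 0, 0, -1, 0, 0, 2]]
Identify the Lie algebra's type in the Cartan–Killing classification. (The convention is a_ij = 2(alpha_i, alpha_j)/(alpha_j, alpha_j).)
type E_8

The matrix has rank 8 with 2's on the diagonal. Reading the off-diagonal entries as Dynkin edges (a single edge where a_ij = a_ji = -1; a double or triple edge where a_ij * a_ji = 2 or 3), the diagram is a chain of 7 nodes with one extra node attached to the third node from one end (E_8). One simple-root ordering that puts it in standard form is (alpha_1, alpha_4, alpha_8, alpha_5, alpha_6, alpha_7, alpha_3, alpha_2). So the algebra is type E_8.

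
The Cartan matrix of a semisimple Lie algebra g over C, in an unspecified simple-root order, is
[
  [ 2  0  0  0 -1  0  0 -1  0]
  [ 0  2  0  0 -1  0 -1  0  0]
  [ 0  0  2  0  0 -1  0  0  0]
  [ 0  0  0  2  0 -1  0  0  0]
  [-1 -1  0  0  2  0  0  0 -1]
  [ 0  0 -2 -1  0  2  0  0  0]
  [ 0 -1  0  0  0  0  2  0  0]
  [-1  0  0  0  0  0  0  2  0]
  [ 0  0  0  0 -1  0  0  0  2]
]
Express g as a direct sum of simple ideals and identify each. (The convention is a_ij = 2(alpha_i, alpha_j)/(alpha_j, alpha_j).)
type B_3 + type E_6

The diagram associated to this matrix has two connected components: the simple roots {alpha_3, alpha_4, alpha_6} form a chain of 3 nodes with a double edge at one end; the terminal node there is the unique short simple root (B_3), and {alpha_1, alpha_2, alpha_5, alpha_7, alpha_8, alpha_9} form a chain of 5 nodes with one extra node attached to the third node from one end (E_6). A semisimple Lie algebra decomposes uniquely as the direct sum of simple ideals, one per connected component of its Dynkin diagram, so g ≅ B_3 ⊕ E_6 (dimension 21 + 78 = 99).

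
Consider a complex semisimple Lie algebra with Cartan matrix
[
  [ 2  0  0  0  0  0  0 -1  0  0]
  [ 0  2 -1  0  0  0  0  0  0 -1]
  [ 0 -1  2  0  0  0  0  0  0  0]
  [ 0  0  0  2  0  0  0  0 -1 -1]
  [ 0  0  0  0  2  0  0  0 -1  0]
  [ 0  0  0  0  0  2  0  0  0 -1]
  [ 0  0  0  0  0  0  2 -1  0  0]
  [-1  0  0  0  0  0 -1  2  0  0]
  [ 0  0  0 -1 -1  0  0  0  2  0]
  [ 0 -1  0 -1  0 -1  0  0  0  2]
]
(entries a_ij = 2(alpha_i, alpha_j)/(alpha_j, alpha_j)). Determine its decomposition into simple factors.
type A_3 + type E_7

The diagram associated to this matrix has two connected components: the simple roots {alpha_1, alpha_7, alpha_8} form a chain of 3 nodes with single edges (A_3), and {alpha_2, alpha_3, alpha_4, alpha_5, alpha_6, alpha_9, alpha_10} form a chain of 6 nodes with one extra node attached to the third node from one end (E_7). A semisimple Lie algebra decomposes uniquely as the direct sum of simple ideals, one per connected component of its Dynkin diagram, so g ≅ A_3 ⊕ E_7 (dimension 15 + 133 = 148).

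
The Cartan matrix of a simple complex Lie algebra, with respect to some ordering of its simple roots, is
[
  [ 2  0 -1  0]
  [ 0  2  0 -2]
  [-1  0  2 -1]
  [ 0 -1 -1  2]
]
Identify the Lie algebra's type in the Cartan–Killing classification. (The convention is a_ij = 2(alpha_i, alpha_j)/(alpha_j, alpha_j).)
The matrix has rank 4 with 2's on the diagonal. Reading the off-diagonal entries as Dynkin edges (a single edge where a_ij = a_ji = -1; a double or triple edge where a_ij * a_ji = 2 or 3), the diagram is a chain of 4 nodes with a double edge at one end; the terminal node there is the unique long simple root (C_4). One simple-root ordering that puts it in standard form is (alpha_1, alpha_3, alpha_4, alpha_2). So the algebra is type C_4, i.e. sp(8).

type C_4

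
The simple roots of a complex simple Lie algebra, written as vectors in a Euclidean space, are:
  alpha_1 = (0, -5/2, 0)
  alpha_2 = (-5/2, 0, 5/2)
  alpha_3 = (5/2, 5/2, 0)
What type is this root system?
B3

Compute the Cartan integers a_ij = 2(alpha_i, alpha_j)/(alpha_j, alpha_j); the resulting 3x3 Cartan matrix is
[[2, 0, -1], [0, 2, -1], [-2, -1, 2]].
The roots have two lengths (squared-length ratio 2:1); the short ones are alpha_{1}. The associated Dynkin diagram is a chain of 3 nodes with a double edge at one end; the terminal node there is the unique short simple root (B_3), so the type is B_3 (the algebra so(7)).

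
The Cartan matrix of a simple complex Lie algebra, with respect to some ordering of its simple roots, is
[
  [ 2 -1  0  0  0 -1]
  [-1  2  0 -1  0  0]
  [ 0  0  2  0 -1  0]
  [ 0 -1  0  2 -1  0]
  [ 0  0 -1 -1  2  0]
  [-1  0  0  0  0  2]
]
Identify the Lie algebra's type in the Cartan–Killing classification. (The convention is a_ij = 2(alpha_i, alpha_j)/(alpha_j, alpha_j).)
The matrix has rank 6 with 2's on the diagonal. Reading the off-diagonal entries as Dynkin edges (a single edge where a_ij = a_ji = -1; a double or triple edge where a_ij * a_ji = 2 or 3), the diagram is a chain of 6 nodes with single edges (A_6). One simple-root ordering that puts it in standard form is (alpha_3, alpha_5, alpha_4, alpha_2, alpha_1, alpha_6). So the algebra is type A_6, i.e. sl(7).

type A_6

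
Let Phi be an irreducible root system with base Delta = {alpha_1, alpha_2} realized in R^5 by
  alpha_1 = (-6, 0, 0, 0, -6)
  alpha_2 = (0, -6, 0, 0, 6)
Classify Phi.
A2

Compute the Cartan integers a_ij = 2(alpha_i, alpha_j)/(alpha_j, alpha_j); the resulting 2x2 Cartan matrix is
[[2, -1], [-1, 2]].
All simple roots have the same length, so the diagram is simply laced. The associated Dynkin diagram is a chain of 2 nodes with single edges (A_2), so the type is A_2 (the algebra sl(3)).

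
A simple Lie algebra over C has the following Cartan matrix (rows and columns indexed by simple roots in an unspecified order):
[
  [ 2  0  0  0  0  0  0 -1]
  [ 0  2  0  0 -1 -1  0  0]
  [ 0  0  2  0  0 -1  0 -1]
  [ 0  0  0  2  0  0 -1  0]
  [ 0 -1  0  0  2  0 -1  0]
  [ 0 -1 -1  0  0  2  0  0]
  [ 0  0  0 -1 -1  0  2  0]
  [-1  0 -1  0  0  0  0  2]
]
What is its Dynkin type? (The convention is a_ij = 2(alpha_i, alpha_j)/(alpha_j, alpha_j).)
A_8 (sl(9))

The matrix has rank 8 with 2's on the diagonal. Reading the off-diagonal entries as Dynkin edges (a single edge where a_ij = a_ji = -1; a double or triple edge where a_ij * a_ji = 2 or 3), the diagram is a chain of 8 nodes with single edges (A_8). One simple-root ordering that puts it in standard form is (alpha_1, alpha_8, alpha_3, alpha_6, alpha_2, alpha_5, alpha_7, alpha_4). So the algebra is type A_8, i.e. sl(9).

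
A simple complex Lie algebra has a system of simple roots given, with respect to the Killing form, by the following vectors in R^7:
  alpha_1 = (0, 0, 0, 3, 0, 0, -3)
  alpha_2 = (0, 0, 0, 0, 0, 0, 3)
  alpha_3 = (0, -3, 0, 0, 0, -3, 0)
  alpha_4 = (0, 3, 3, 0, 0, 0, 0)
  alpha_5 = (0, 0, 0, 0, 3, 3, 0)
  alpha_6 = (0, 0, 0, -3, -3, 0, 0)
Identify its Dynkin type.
B_6 (so(13))

Compute the Cartan integers a_ij = 2(alpha_i, alpha_j)/(alpha_j, alpha_j); the resulting 6x6 Cartan matrix is
[[2, -2, 0, 0, 0, -1], [-1, 2, 0, 0, 0, 0], [0, 0, 2, -1, -1, 0], [0, 0, -1, 2, 0, 0], [0, 0, -1, 0, 2, -1], [-1, 0, 0, 0, -1, 2]].
The roots have two lengths (squared-length ratio 2:1); the short ones are alpha_{2}. The associated Dynkin diagram is a chain of 6 nodes with a double edge at one end; the terminal node there is the unique short simple root (B_6), so the type is B_6 (the algebra so(13)).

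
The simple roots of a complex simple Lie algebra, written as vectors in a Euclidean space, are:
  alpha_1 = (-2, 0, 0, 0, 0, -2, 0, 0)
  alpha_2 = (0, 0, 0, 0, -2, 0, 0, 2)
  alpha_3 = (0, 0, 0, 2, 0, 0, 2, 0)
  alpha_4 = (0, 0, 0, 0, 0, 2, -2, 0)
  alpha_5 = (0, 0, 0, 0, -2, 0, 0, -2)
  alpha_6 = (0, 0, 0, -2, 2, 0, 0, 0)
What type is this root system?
D_6

Compute the Cartan integers a_ij = 2(alpha_i, alpha_j)/(alpha_j, alpha_j); the resulting 6x6 Cartan matrix is
[[2, 0, 0, -1, 0, 0], [0, 2, 0, 0, 0, -1], [0, 0, 2, -1, 0, -1], [-1, 0, -1, 2, 0, 0], [0, 0, 0, 0, 2, -1], [0, -1, -1, 0, -1, 2]].
All simple roots have the same length, so the diagram is simply laced. The associated Dynkin diagram is a chain of 4 nodes with a fork of two nodes at one end (D_6), so the type is D_6 (the algebra so(12)).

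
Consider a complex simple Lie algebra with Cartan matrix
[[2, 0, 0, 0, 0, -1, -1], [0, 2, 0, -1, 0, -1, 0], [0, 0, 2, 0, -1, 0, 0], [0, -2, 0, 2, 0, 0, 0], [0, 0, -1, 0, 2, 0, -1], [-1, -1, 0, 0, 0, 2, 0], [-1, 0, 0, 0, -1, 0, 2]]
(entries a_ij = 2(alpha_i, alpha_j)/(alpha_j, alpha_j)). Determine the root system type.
The matrix has rank 7 with 2's on the diagonal. Reading the off-diagonal entries as Dynkin edges (a single edge where a_ij = a_ji = -1; a double or triple edge where a_ij * a_ji = 2 or 3), the diagram is a chain of 7 nodes with a double edge at one end; the terminal node there is the unique long simple root (C_7). One simple-root ordering that puts it in standard form is (alpha_3, alpha_5, alpha_7, alpha_1, alpha_6, alpha_2, alpha_4). So the algebra is type C_7, i.e. sp(14).

type C_7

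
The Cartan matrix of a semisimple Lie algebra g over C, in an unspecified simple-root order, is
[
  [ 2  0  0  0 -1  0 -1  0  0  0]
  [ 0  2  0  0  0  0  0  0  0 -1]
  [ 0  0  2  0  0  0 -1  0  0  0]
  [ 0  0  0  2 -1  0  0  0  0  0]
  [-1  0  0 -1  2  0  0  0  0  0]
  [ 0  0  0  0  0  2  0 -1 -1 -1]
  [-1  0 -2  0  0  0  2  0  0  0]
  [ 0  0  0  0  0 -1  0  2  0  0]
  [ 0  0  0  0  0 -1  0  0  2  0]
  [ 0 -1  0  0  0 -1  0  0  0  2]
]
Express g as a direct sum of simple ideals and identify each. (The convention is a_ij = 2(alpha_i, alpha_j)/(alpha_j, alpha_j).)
B_5 (so(11)) + D_5 (so(10))

The diagram associated to this matrix has two connected components: the simple roots {alpha_1, alpha_3, alpha_4, alpha_5, alpha_7} form a chain of 5 nodes with a double edge at one end; the terminal node there is the unique short simple root (B_5), and {alpha_2, alpha_6, alpha_8, alpha_9, alpha_10} form a chain of 3 nodes with a fork of two nodes at one end (D_5). A semisimple Lie algebra decomposes uniquely as the direct sum of simple ideals, one per connected component of its Dynkin diagram, so g ≅ B_5 ⊕ D_5 (dimension 55 + 45 = 100).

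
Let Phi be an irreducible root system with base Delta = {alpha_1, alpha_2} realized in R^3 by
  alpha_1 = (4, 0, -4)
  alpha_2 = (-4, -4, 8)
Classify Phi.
Compute the Cartan integers a_ij = 2(alpha_i, alpha_j)/(alpha_j, alpha_j); the resulting 2x2 Cartan matrix is
[[2, -1], [-3, 2]].
The roots have two lengths (squared-length ratio 3:1); the short ones are alpha_{1}. The associated Dynkin diagram is two nodes joined by a triple edge (G_2), so the type is G_2.

G_2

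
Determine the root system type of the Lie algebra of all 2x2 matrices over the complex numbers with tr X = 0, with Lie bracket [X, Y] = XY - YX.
This is sl(2), which has dimension 2^2 - 1 = 3 and rank 2 - 1 = 1 (a Cartan subalgebra is the diagonal traceless matrices). In the classification of classical Lie algebras, the special linear algebra sl(n+1) has type A_n; here n = 1, so the Dynkin diagram is a chain of 1 nodes with single edges (A_1). Hence the type is A_1.

type A_1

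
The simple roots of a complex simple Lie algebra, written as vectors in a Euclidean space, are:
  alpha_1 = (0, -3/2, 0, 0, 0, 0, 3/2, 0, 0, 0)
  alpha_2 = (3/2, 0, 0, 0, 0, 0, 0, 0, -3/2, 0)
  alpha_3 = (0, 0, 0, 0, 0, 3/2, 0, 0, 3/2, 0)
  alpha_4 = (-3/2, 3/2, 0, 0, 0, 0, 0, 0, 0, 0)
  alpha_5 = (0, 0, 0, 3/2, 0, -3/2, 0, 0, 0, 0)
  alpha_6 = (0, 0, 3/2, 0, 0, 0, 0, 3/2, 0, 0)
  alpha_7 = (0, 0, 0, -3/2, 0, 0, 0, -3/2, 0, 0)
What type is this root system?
A_7 (sl(8))

Compute the Cartan integers a_ij = 2(alpha_i, alpha_j)/(alpha_j, alpha_j); the resulting 7x7 Cartan matrix is
[[2, 0, 0, -1, 0, 0, 0], [0, 2, -1, -1, 0, 0, 0], [0, -1, 2, 0, -1, 0, 0], [-1, -1, 0, 2, 0, 0, 0], [0, 0, -1, 0, 2, 0, -1], [0, 0, 0, 0, 0, 2, -1], [0, 0, 0, 0, -1, -1, 2]].
All simple roots have the same length, so the diagram is simply laced. The associated Dynkin diagram is a chain of 7 nodes with single edges (A_7), so the type is A_7 (the algebra sl(8)).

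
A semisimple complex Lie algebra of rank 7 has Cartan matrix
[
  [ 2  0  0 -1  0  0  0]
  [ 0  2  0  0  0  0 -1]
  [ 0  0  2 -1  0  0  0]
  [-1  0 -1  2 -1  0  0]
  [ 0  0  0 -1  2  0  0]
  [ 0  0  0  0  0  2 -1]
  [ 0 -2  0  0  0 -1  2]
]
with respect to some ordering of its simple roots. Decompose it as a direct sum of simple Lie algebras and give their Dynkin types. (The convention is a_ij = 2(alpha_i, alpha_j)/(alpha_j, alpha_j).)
The diagram associated to this matrix has two connected components: the simple roots {alpha_2, alpha_6, alpha_7} form a chain of 3 nodes with a double edge at one end; the terminal node there is the unique short simple root (B_3), and {alpha_1, alpha_3, alpha_4, alpha_5} form a chain of 2 nodes with a fork of two nodes at one end (D_4). A semisimple Lie algebra decomposes uniquely as the direct sum of simple ideals, one per connected component of its Dynkin diagram, so g ≅ B_3 ⊕ D_4 (dimension 21 + 28 = 49).

type B_3 + type D_4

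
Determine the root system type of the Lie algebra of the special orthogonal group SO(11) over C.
This is so(11) with 11 odd, which has dimension 11(11-1)/2 = 55 and rank (11-1)/2 = 5. In the classification of classical Lie algebras, the orthogonal algebra so(2n+1) in an odd number of variables has type B_n; here n = 5, so the Dynkin diagram is a chain of 5 nodes with a double edge at one end; the terminal node there is the unique short simple root (B_5). Hence the type is B_5.

B5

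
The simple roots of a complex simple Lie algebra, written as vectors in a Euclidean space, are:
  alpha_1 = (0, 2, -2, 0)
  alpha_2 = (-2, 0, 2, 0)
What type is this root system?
A_2

Compute the Cartan integers a_ij = 2(alpha_i, alpha_j)/(alpha_j, alpha_j); the resulting 2x2 Cartan matrix is
[[2, -1], [-1, 2]].
All simple roots have the same length, so the diagram is simply laced. The associated Dynkin diagram is a chain of 2 nodes with single edges (A_2), so the type is A_2 (the algebra sl(3)).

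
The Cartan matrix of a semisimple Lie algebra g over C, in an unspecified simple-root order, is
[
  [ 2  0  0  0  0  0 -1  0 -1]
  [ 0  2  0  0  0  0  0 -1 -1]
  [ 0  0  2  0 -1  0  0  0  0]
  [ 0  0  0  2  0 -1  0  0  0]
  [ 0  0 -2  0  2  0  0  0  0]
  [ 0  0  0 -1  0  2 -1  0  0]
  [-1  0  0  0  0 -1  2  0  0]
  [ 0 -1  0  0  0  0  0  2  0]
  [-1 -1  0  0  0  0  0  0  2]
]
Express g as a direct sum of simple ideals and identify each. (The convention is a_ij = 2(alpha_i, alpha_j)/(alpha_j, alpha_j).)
The diagram associated to this matrix has two connected components: the simple roots {alpha_1, alpha_2, alpha_4, alpha_6, alpha_7, alpha_8, alpha_9} form a chain of 7 nodes with single edges (A_7), and {alpha_3, alpha_5} form a chain of 2 nodes with a double edge at one end; the terminal node there is the unique short simple root (B_2). A semisimple Lie algebra decomposes uniquely as the direct sum of simple ideals, one per connected component of its Dynkin diagram, so g ≅ A_7 ⊕ B_2 (dimension 63 + 10 = 73).

A7 + B2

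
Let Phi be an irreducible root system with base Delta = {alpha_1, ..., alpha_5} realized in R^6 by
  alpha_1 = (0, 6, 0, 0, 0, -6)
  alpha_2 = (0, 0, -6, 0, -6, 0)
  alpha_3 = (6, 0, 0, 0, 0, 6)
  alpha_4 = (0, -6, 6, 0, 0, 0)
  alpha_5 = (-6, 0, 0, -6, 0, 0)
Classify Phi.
Compute the Cartan integers a_ij = 2(alpha_i, alpha_j)/(alpha_j, alpha_j); the resulting 5x5 Cartan matrix is
[[2, 0, -1, -1, 0], [0, 2, 0, -1, 0], [-1, 0, 2, 0, -1], [-1, -1, 0, 2, 0], [0, 0, -1, 0, 2]].
All simple roots have the same length, so the diagram is simply laced. The associated Dynkin diagram is a chain of 5 nodes with single edges (A_5), so the type is A_5 (the algebra sl(6)).

A_5 (sl(6))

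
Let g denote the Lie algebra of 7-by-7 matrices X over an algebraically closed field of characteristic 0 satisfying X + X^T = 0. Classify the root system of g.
This is so(7) with 7 odd, which has dimension 7(7-1)/2 = 21 and rank (7-1)/2 = 3. In the classification of classical Lie algebras, the orthogonal algebra so(2n+1) in an odd number of variables has type B_n; here n = 3, so the Dynkin diagram is a chain of 3 nodes with a double edge at one end; the terminal node there is the unique short simple root (B_3). Hence the type is B_3.

B_3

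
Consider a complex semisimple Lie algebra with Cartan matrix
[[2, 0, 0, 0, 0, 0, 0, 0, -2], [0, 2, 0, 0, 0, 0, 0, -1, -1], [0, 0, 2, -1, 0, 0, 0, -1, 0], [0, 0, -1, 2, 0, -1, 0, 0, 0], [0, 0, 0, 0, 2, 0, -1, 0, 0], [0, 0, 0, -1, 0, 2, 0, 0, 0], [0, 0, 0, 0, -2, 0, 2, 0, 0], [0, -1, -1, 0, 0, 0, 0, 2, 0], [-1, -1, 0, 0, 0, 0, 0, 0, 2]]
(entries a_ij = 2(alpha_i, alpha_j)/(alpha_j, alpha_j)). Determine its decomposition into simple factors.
type B_2 ⊕ type C_7

The diagram associated to this matrix has two connected components: the simple roots {alpha_5, alpha_7} form a chain of 2 nodes with a double edge at one end; the terminal node there is the unique short simple root (B_2), and {alpha_1, alpha_2, alpha_3, alpha_4, alpha_6, alpha_8, alpha_9} form a chain of 7 nodes with a double edge at one end; the terminal node there is the unique long simple root (C_7). A semisimple Lie algebra decomposes uniquely as the direct sum of simple ideals, one per connected component of its Dynkin diagram, so g ≅ B_2 ⊕ C_7 (dimension 10 + 105 = 115).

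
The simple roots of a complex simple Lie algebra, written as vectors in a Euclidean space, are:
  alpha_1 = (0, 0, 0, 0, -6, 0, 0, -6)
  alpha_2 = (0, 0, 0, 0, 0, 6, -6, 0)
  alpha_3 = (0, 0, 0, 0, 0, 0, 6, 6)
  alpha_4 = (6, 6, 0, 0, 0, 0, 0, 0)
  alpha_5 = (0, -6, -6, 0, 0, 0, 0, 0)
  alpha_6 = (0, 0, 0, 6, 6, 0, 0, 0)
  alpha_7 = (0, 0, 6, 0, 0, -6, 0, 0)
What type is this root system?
A7

Compute the Cartan integers a_ij = 2(alpha_i, alpha_j)/(alpha_j, alpha_j); the resulting 7x7 Cartan matrix is
[[2, 0, -1, 0, 0, -1, 0], [0, 2, -1, 0, 0, 0, -1], [-1, -1, 2, 0, 0, 0, 0], [0, 0, 0, 2, -1, 0, 0], [0, 0, 0, -1, 2, 0, -1], [-1, 0, 0, 0, 0, 2, 0], [0, -1, 0, 0, -1, 0, 2]].
All simple roots have the same length, so the diagram is simply laced. The associated Dynkin diagram is a chain of 7 nodes with single edges (A_7), so the type is A_7 (the algebra sl(8)).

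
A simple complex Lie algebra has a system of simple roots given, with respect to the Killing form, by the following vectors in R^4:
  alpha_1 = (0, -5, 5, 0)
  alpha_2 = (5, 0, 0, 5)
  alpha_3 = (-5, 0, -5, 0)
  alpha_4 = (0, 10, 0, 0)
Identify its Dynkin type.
C4

Compute the Cartan integers a_ij = 2(alpha_i, alpha_j)/(alpha_j, alpha_j); the resulting 4x4 Cartan matrix is
[[2, 0, -1, -1], [0, 2, -1, 0], [-1, -1, 2, 0], [-2, 0, 0, 2]].
The roots have two lengths (squared-length ratio 2:1); the short ones are alpha_{1,2,3}. The associated Dynkin diagram is a chain of 4 nodes with a double edge at one end; the terminal node there is the unique long simple root (C_4), so the type is C_4 (the algebra sp(8)).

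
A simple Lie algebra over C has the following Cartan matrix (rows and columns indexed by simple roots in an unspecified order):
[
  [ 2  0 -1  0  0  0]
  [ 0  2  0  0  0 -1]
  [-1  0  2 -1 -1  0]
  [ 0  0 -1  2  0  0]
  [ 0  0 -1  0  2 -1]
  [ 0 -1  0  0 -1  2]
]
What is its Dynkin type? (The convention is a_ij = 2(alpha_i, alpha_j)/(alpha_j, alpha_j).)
type D_6

The matrix has rank 6 with 2's on the diagonal. Reading the off-diagonal entries as Dynkin edges (a single edge where a_ij = a_ji = -1; a double or triple edge where a_ij * a_ji = 2 or 3), the diagram is a chain of 4 nodes with a fork of two nodes at one end (D_6). One simple-root ordering that puts it in standard form is (alpha_2, alpha_6, alpha_5, alpha_3, alpha_1, alpha_4). So the algebra is type D_6, i.e. so(12).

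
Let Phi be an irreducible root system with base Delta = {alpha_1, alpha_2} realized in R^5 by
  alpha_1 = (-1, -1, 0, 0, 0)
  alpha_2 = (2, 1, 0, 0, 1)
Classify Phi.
Compute the Cartan integers a_ij = 2(alpha_i, alpha_j)/(alpha_j, alpha_j); the resulting 2x2 Cartan matrix is
[[2, -1], [-3, 2]].
The roots have two lengths (squared-length ratio 3:1); the short ones are alpha_{1}. The associated Dynkin diagram is two nodes joined by a triple edge (G_2), so the type is G_2.

G_2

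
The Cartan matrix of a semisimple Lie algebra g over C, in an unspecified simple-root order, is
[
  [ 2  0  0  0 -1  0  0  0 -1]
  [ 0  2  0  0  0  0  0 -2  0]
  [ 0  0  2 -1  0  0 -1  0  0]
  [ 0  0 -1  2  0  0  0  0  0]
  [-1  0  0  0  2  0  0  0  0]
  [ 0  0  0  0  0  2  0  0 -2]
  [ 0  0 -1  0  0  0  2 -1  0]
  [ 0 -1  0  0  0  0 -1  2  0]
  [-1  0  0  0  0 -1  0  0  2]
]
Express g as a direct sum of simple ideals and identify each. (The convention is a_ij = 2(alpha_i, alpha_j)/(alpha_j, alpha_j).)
C_4 ⊕ C_5

The diagram associated to this matrix has two connected components: the simple roots {alpha_1, alpha_5, alpha_6, alpha_9} form a chain of 4 nodes with a double edge at one end; the terminal node there is the unique long simple root (C_4), and {alpha_2, alpha_3, alpha_4, alpha_7, alpha_8} form a chain of 5 nodes with a double edge at one end; the terminal node there is the unique long simple root (C_5). A semisimple Lie algebra decomposes uniquely as the direct sum of simple ideals, one per connected component of its Dynkin diagram, so g ≅ C_4 ⊕ C_5 (dimension 36 + 55 = 91).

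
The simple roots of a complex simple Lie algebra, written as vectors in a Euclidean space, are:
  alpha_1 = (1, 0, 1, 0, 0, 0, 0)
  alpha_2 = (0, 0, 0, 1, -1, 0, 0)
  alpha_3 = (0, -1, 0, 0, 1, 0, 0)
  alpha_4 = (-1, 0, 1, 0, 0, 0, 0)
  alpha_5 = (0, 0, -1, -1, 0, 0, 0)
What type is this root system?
D_5 (so(10))

Compute the Cartan integers a_ij = 2(alpha_i, alpha_j)/(alpha_j, alpha_j); the resulting 5x5 Cartan matrix is
[[2, 0, 0, 0, -1], [0, 2, -1, 0, -1], [0, -1, 2, 0, 0], [0, 0, 0, 2, -1], [-1, -1, 0, -1, 2]].
All simple roots have the same length, so the diagram is simply laced. The associated Dynkin diagram is a chain of 3 nodes with a fork of two nodes at one end (D_5), so the type is D_5 (the algebra so(10)).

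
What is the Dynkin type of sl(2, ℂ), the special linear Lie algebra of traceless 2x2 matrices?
This is sl(2), which has dimension 2^2 - 1 = 3 and rank 2 - 1 = 1 (a Cartan subalgebra is the diagonal traceless matrices). In the classification of classical Lie algebras, the special linear algebra sl(n+1) has type A_n; here n = 1, so the Dynkin diagram is a chain of 1 nodes with single edges (A_1). Hence the type is A_1.

type A_1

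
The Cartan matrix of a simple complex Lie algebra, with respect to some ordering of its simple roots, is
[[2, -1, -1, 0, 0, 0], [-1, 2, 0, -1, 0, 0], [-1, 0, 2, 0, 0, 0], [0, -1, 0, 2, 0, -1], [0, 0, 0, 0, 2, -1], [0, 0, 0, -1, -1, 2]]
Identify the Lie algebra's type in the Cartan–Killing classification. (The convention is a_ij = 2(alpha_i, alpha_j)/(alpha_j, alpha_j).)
type A_6

The matrix has rank 6 with 2's on the diagonal. Reading the off-diagonal entries as Dynkin edges (a single edge where a_ij = a_ji = -1; a double or triple edge where a_ij * a_ji = 2 or 3), the diagram is a chain of 6 nodes with single edges (A_6). One simple-root ordering that puts it in standard form is (alpha_3, alpha_1, alpha_2, alpha_4, alpha_6, alpha_5). So the algebra is type A_6, i.e. sl(7).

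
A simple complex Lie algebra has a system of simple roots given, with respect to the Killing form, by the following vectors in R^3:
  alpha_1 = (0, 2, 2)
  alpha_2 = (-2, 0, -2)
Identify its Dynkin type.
A_2

Compute the Cartan integers a_ij = 2(alpha_i, alpha_j)/(alpha_j, alpha_j); the resulting 2x2 Cartan matrix is
[[2, -1], [-1, 2]].
All simple roots have the same length, so the diagram is simply laced. The associated Dynkin diagram is a chain of 2 nodes with single edges (A_2), so the type is A_2 (the algebra sl(3)).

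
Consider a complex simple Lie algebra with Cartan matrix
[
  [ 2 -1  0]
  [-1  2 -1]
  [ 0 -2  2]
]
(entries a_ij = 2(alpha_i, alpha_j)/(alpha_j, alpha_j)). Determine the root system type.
C_3 (sp(6))

The matrix has rank 3 with 2's on the diagonal. Reading the off-diagonal entries as Dynkin edges (a single edge where a_ij = a_ji = -1; a double or triple edge where a_ij * a_ji = 2 or 3), the diagram is a chain of 3 nodes with a double edge at one end; the terminal node there is the unique long simple root (C_3). One simple-root ordering that puts it in standard form is (alpha_1, alpha_2, alpha_3). So the algebra is type C_3, i.e. sp(6).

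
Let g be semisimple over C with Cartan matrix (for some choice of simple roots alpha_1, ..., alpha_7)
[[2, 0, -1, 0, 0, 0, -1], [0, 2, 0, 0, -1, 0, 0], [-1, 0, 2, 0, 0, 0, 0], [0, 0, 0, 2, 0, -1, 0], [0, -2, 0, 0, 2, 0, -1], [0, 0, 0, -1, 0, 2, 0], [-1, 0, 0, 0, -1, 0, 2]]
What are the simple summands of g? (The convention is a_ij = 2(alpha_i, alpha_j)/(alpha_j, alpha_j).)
The diagram associated to this matrix has two connected components: the simple roots {alpha_4, alpha_6} form a chain of 2 nodes with single edges (A_2), and {alpha_1, alpha_2, alpha_3, alpha_5, alpha_7} form a chain of 5 nodes with a double edge at one end; the terminal node there is the unique short simple root (B_5). A semisimple Lie algebra decomposes uniquely as the direct sum of simple ideals, one per connected component of its Dynkin diagram, so g ≅ A_2 ⊕ B_5 (dimension 8 + 55 = 63).

type A_2 + type B_5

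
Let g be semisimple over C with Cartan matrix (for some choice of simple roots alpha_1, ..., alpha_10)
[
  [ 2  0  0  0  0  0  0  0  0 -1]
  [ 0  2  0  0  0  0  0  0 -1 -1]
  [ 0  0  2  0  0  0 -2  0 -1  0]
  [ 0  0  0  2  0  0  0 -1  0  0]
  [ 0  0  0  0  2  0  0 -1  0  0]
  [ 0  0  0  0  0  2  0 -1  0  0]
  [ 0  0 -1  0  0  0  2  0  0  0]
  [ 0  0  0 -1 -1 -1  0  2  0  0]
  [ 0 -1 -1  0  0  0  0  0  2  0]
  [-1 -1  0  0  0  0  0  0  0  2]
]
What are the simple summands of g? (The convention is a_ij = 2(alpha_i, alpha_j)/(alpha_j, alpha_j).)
B_6 + D_4

The diagram associated to this matrix has two connected components: the simple roots {alpha_1, alpha_2, alpha_3, alpha_7, alpha_9, alpha_10} form a chain of 6 nodes with a double edge at one end; the terminal node there is the unique short simple root (B_6), and {alpha_4, alpha_5, alpha_6, alpha_8} form a chain of 2 nodes with a fork of two nodes at one end (D_4). A semisimple Lie algebra decomposes uniquely as the direct sum of simple ideals, one per connected component of its Dynkin diagram, so g ≅ B_6 ⊕ D_4 (dimension 78 + 28 = 106).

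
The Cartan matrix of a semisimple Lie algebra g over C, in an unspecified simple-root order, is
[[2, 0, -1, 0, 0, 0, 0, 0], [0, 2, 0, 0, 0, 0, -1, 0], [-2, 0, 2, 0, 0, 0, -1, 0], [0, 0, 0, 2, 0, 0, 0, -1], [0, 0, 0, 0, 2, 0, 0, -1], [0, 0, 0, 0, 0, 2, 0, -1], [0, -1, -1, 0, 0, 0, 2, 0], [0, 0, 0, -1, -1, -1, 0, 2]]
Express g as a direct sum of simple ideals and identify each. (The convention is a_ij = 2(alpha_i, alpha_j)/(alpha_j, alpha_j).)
The diagram associated to this matrix has two connected components: the simple roots {alpha_1, alpha_2, alpha_3, alpha_7} form a chain of 4 nodes with a double edge at one end; the terminal node there is the unique short simple root (B_4), and {alpha_4, alpha_5, alpha_6, alpha_8} form a chain of 2 nodes with a fork of two nodes at one end (D_4). A semisimple Lie algebra decomposes uniquely as the direct sum of simple ideals, one per connected component of its Dynkin diagram, so g ≅ B_4 ⊕ D_4 (dimension 36 + 28 = 64).

type B_4 ⊕ type D_4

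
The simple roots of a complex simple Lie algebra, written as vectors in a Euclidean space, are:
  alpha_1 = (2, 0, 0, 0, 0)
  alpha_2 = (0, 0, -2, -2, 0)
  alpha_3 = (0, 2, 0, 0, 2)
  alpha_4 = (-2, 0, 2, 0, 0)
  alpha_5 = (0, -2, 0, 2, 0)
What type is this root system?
B_5

Compute the Cartan integers a_ij = 2(alpha_i, alpha_j)/(alpha_j, alpha_j); the resulting 5x5 Cartan matrix is
[[2, 0, 0, -1, 0], [0, 2, 0, -1, -1], [0, 0, 2, 0, -1], [-2, -1, 0, 2, 0], [0, -1, -1, 0, 2]].
The roots have two lengths (squared-length ratio 2:1); the short ones are alpha_{1}. The associated Dynkin diagram is a chain of 5 nodes with a double edge at one end; the terminal node there is the unique short simple root (B_5), so the type is B_5 (the algebra so(11)).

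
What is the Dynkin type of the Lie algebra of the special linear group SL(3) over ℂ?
A2

This is sl(3), which has dimension 3^2 - 1 = 8 and rank 3 - 1 = 2 (a Cartan subalgebra is the diagonal traceless matrices). In the classification of classical Lie algebras, the special linear algebra sl(n+1) has type A_n; here n = 2, so the Dynkin diagram is a chain of 2 nodes with single edges (A_2). Hence the type is A_2.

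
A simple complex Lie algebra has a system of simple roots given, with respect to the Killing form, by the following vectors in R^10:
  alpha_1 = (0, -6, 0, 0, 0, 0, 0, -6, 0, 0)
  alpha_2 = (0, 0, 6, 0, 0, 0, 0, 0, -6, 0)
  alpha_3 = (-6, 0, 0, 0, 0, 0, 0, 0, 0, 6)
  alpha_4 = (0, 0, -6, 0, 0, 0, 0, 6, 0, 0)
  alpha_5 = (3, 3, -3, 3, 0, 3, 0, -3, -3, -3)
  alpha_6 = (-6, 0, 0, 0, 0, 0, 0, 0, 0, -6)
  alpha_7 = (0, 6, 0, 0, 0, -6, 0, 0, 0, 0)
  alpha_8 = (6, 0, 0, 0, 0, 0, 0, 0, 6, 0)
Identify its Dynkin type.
E8

Compute the Cartan integers a_ij = 2(alpha_i, alpha_j)/(alpha_j, alpha_j); the resulting 8x8 Cartan matrix is
[[2, 0, 0, -1, 0, 0, -1, 0], [0, 2, 0, -1, 0, 0, 0, -1], [0, 0, 2, 0, -1, 0, 0, -1], [-1, -1, 0, 2, 0, 0, 0, 0], [0, 0, -1, 0, 2, 0, 0, 0], [0, 0, 0, 0, 0, 2, 0, -1], [-1, 0, 0, 0, 0, 0, 2, 0], [0, -1, -1, 0, 0, -1, 0, 2]].
All simple roots have the same length, so the diagram is simply laced. The associated Dynkin diagram is a chain of 7 nodes with one extra node attached to the third node from one end (E_8), so the type is E_8.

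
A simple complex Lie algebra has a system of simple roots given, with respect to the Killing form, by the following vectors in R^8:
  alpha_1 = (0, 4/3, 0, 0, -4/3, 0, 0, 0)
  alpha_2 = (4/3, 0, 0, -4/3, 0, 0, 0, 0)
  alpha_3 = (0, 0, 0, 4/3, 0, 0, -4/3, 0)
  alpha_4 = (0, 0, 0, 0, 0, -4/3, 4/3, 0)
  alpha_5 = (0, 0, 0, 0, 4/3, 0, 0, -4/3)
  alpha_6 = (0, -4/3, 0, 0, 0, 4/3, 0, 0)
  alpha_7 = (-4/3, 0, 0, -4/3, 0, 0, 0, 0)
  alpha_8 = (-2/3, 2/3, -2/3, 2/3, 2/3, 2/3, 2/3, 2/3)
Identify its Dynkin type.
E_8

Compute the Cartan integers a_ij = 2(alpha_i, alpha_j)/(alpha_j, alpha_j); the resulting 8x8 Cartan matrix is
[[2, 0, 0, 0, -1, -1, 0, 0], [0, 2, -1, 0, 0, 0, 0, -1], [0, -1, 2, -1, 0, 0, -1, 0], [0, 0, -1, 2, 0, -1, 0, 0], [-1, 0, 0, 0, 2, 0, 0, 0], [-1, 0, 0, -1, 0, 2, 0, 0], [0, 0, -1, 0, 0, 0, 2, 0], [0, -1, 0, 0, 0, 0, 0, 2]].
All simple roots have the same length, so the diagram is simply laced. The associated Dynkin diagram is a chain of 7 nodes with one extra node attached to the third node from one end (E_8), so the type is E_8.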